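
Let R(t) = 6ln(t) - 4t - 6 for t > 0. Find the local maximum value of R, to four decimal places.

-9.5672

R'(t) = 6/t − 4 = 0 gives t = 3/2.
R''(t) = -6/t², which is negative for t > 0, so this is a local maximum.
R(3/2) = 6·ln(3/2) - 6 - 6 ≈ -9.5672.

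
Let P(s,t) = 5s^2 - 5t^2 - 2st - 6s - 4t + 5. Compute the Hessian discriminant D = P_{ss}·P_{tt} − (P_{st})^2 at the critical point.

-104

∂P/∂s = 10s - 2t - 6 = 0 and ∂P/∂t = -2s - 10t - 4 = 0, so (s, t) = (1/2, -1/2).
The Hessian has P_{ss} = 10, P_{tt} = -10, P_{st} = -2, giving D = -104 < 0, so the point is a saddle point.
D = (10)·(-10) − (-2)^2 = -104.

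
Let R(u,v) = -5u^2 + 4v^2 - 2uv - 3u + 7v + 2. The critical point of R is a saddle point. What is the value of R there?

-83/84

∂R/∂u = -10u - 2v - 3 = 0 and ∂R/∂v = -2u + 8v + 7 = 0, so (u, v) = (-5/42, -19/21).
The Hessian has R_{uu} = -10, R_{vv} = 8, R_{uv} = -2, giving D = -84 < 0, so the point is a saddle point.
R(-5/42, -19/21) = -83/84.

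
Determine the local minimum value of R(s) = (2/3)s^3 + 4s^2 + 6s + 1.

R'(s) = 2s^2 + 8s + 6. Setting R'(s) = 0 gives s ∈ {-3, -1}.
Second-derivative test with R''(s) = 4s + 8: R''(-3) = -4 < 0 ⇒ local maximum; R''(-1) = 4 > 0 ⇒ local minimum.
So the local minimum value is R(-1) = -5/3.

-5/3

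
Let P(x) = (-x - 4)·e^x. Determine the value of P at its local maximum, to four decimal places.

0.0067

By the product rule, P'(x) = (-x - 5)·e^x. Since e^x > 0, the only critical point is x = -5.
P''(-5) has the same sign as -1 < 0, so this is a local maximum.
P(-5) = (1)·e^(-5) ≈ 0.0067.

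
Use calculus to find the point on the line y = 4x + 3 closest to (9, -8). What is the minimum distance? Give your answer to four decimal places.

Minimize D(x)^2 = (x - 9)^2 + (4x + 11)^2.
d/dx[D^2] = 2(x - 9) + 2·4·(4x + 11) = 0 ⇒ x = -35/17.
Then y = -89/17 and the distance is √(2209/17) ≈ 11.3992.

11.3992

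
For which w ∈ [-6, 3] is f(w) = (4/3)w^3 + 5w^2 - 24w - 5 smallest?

3/2

Differentiating, f'(w) = 4w^2 + 10w - 24; which vanishes at w = -4 and w = 3/2.
Compare values at every candidate in [-6, 3]: f(-6) = 31, f(-4) = 257/3, f(3/2) = -101/4, f(3) = 4.
So the minimum is f(3/2) = -101/4.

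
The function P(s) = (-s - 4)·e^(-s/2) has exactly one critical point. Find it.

P'(s) = (-1)·e^(-s/2) + (-s - 4)·(-1/2)·e^(-s/2) = ((1/2)s + 1)·e^(-s/2). Since e^(-s/2) > 0, the only critical point is s = -2.
P''(-2) has the same sign as 1/2 > 0, so this is a local minimum.
P(-2) = (-2)·e^(1) ≈ -5.4366.

-2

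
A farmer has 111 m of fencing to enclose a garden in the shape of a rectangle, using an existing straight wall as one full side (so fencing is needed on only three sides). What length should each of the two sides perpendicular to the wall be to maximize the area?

Let the sides perpendicular to the wall have length x and the parallel side y, so 2x + y = 111 and the area is A = xy = x(111 − 2x).
A'(x) = 111 − 4x = 0 gives x = 111/4, and A''(x) = −4 < 0 confirms a maximum.
Then y = 111 − 2·111/4 = 111/2 and A = 12321/8.

111/4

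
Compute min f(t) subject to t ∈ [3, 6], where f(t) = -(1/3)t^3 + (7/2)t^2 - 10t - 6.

f'(t) = -t^2 + 7t - 10, whose only zero in [3, 6] is t = 5.
Compare values at every candidate in [3, 6]: f(3) = -27/2, f(5) = -61/6, f(6) = -12.
So the minimum is f(3) = -27/2.

-27/2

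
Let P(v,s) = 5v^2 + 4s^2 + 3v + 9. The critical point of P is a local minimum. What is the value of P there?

171/20

∂P/∂v = 10v + 3 = 0 and ∂P/∂s = 8s = 0, so (v, s) = (-3/10, 0).
The Hessian has P_{vv} = 10, P_{ss} = 8, P_{vs} = 0, giving D = 80 > 0 with P_{vv} > 0, so the point is a local minimum.
P(-3/10, 0) = 171/20.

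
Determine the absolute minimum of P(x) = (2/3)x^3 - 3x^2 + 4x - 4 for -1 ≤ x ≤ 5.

Differentiating, P'(x) = 2x^2 - 6x + 4; which vanishes at x = 1 and x = 2.
Evaluating at the critical points and endpoints: P(-1) = -35/3, P(1) = -7/3, P(2) = -8/3, P(5) = 73/3.
The minimum over the interval is -35/3, attained at x = -1.

-35/3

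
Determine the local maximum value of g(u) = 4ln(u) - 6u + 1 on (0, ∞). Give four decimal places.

g'(u) = 4/u − 6 = 0 gives u = 2/3.
g''(u) = -4/u², which is negative for u > 0, so this is a local maximum.
g(2/3) = 4·ln(2/3) - 4 + 1 ≈ -4.6219.

-4.6219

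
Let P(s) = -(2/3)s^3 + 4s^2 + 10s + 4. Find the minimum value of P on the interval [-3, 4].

Differentiating, P'(s) = -2s^2 + 8s + 10; whose only zero in [-3, 4] is s = -1.
Candidates: P(-3) = 28; P(-1) = -4/3; P(4) = 196/3.
Hence the absolute minimum is -4/3 at s = -1.

-4/3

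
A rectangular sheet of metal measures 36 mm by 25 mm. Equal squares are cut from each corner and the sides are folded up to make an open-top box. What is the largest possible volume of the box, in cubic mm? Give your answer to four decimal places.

1951.5965

With cut size x, the volume is V(x) = x(36 − 2x)(25 − 2x) for 0 < x < 12.5.
V'(x) = 12x^2 − 244x + 900. Setting V'(x) = 0 gives x ≈ 4.8412 (the root in (0, 12.5)).
V''(x) = 24x − 244 is negative there, so this is the maximum; V ≈ 1951.5965.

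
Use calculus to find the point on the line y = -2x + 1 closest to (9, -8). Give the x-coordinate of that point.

27/5

Minimize D(x)^2 = (x - 9)^2 + (-2x + 9)^2.
d/dx[D^2] = 2(x - 9) + 2·(-2)·(-2x + 9) = 0 ⇒ x = 27/5.
Then y = -49/5 and the distance is √(81/5) ≈ 4.0249.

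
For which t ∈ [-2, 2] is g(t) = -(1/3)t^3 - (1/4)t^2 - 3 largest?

The derivative is -t^2 - (1/2)t, which vanishes at t = -1/2 and t = 0.
Compare values at every candidate in [-2, 2]: g(-2) = -4/3; g(-1/2) = -145/48; g(0) = -3; g(2) = -20/3.
So the maximum is g(-2) = -4/3.

-2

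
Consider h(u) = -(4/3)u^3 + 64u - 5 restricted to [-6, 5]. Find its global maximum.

The derivative is -4u^2 + 64, which vanishes at u = -4 and u = 4.
Candidates: h(-6) = -101; h(-4) = -527/3; h(4) = 497/3; h(5) = 445/3.
The maximum over the interval is 497/3, attained at u = 4.

497/3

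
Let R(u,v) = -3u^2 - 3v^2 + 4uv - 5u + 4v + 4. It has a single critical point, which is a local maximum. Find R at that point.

123/20

∂R/∂u = -6u + 4v - 5 = 0 and ∂R/∂v = 4u - 6v + 4 = 0, so (u, v) = (-7/10, 1/5).
The Hessian has R_{uu} = -6, R_{vv} = -6, R_{uv} = 4, giving D = 20 > 0 with R_{uu} < 0, so the point is a local maximum.
R(-7/10, 1/5) = 123/20.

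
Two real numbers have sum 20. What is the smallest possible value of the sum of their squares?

200

With a + b = 20, a^2 + b^2 = a^2 + (20 − a)^2.
The derivative 2a − 2(20 − a) = 4a − 40 vanishes at a = 10; second derivative 4 > 0, a minimum.
The minimum is 2·(10)^2 = 200.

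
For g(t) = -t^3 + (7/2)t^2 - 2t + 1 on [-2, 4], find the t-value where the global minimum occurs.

Differentiating, g'(t) = -3t^2 + 7t - 2; which vanishes at t = 1/3 and t = 2.
Evaluating at the critical points and endpoints: g(-2) = 27,  g(1/3) = 37/54,  g(2) = 3,  g(4) = -15.
Hence the absolute minimum is -15 at t = 4.

4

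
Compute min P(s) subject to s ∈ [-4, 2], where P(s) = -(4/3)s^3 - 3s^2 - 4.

-80/3

P'(s) = -4s^2 - 6s, which vanishes at s = -3/2 and s = 0.
Candidates: P(-4) = 100/3,  P(-3/2) = -25/4,  P(0) = -4,  P(2) = -80/3.
So the minimum is P(2) = -80/3.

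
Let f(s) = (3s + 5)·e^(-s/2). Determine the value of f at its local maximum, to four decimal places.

5.0789

Differentiating with the product rule gives f'(s) = (-(3/2)s + 1/2)·e^(-s/2). Since e^(-s/2) > 0, the only critical point is s = 1/3.
f''(1/3) has the same sign as -3/2 < 0, so this is a local maximum.
f(1/3) = (6)·e^(-1/6) ≈ 5.0789.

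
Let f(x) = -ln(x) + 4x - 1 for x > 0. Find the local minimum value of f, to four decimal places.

f'(x) = -1/x + 4 = 0 gives x = 1/4.
f''(x) = 1/x², which is positive for x > 0, so this is a local minimum.
f(1/4) = -1·ln(1/4) + 1 - 1 ≈ 1.3863.

1.3863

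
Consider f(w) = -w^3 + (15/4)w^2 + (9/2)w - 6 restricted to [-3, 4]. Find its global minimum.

-115/16

f'(w) = -3w^2 + (15/2)w + 9/2, which vanishes at w = -1/2 and w = 3.
Compare values at every candidate in [-3, 4]: f(-3) = 165/4; f(-1/2) = -115/16; f(3) = 57/4; f(4) = 8.
So the minimum is f(-1/2) = -115/16.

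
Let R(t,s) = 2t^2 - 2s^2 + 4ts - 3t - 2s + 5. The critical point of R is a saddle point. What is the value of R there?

∂R/∂t = 4t + 4s - 3 = 0 and ∂R/∂s = 4t - 4s - 2 = 0, so (t, s) = (5/8, 1/8).
The Hessian has R_{tt} = 4, R_{ss} = -4, R_{ts} = 4, giving D = -32 < 0, so the point is a saddle point.
R(5/8, 1/8) = 63/16.

63/16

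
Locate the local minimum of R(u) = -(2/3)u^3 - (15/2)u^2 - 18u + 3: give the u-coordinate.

-6

Critical points: R'(u) = -2u^2 - 15u - 18 vanishes at u = -6, -3/2.
Since R''(u) = -4u - 15, we get R''(-6) = 9 > 0 ⇒ local minimum; R''(-3/2) = -9 < 0 ⇒ local maximum.
So the local minimum value is R(-6) = -15.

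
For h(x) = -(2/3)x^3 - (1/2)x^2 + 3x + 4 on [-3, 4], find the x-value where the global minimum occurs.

h'(x) = -2x^2 - x + 3, which vanishes at x = -3/2 and x = 1.
Evaluating at the critical points and endpoints: h(-3) = 17/2; h(-3/2) = 5/8; h(1) = 35/6; h(4) = -104/3.
The minimum over the interval is -104/3, attained at x = 4.

4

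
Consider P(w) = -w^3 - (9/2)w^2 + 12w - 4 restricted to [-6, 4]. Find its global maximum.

Differentiating, P'(w) = -3w^2 - 9w + 12; which vanishes at w = -4 and w = 1.
Candidates: P(-6) = -22, P(-4) = -60, P(1) = 5/2, P(4) = -92.
Hence the absolute maximum is 5/2 at w = 1.

5/2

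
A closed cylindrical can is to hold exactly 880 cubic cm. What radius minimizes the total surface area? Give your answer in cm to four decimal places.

5.1932

With radius r and height h, πr²h = 880 so h = 880/(πr²), and S(r) = 2πr² + 2πrh = 2πr² + 2·880/r.
S'(r) = 4πr − 2·880/r² = 0 ⇒ r³ = 880/(2π), so r ≈ 5.1932 and h = 2r ≈ 10.3864.
S''(r) = 4π + 4·880/r³ > 0, so this is the minimum; S ≈ 508.3580.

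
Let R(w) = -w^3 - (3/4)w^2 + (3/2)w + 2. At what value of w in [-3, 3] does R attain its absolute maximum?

-3

Differentiating, R'(w) = -3w^2 - (3/2)w + 3/2; which vanishes at w = -1 and w = 1/2.
Compare values at every candidate in [-3, 3]: R(-3) = 71/4, R(-1) = 3/4, R(1/2) = 39/16, R(3) = -109/4.
Hence the absolute maximum is 71/4 at w = -3.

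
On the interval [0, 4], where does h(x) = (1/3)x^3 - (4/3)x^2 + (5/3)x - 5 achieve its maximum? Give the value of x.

The derivative is x^2 - (8/3)x + 5/3, which vanishes at x = 1 and x = 5/3.
Candidates: h(0) = -5,  h(1) = -13/3,  h(5/3) = -355/81,  h(4) = 5/3.
So the maximum is h(4) = 5/3.

4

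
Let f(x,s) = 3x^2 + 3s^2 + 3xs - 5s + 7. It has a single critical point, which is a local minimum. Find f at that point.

38/9

∂f/∂x = 6x + 3s = 0 and ∂f/∂s = 3x + 6s - 5 = 0, so (x, s) = (-5/9, 10/9).
The Hessian has f_{xx} = 6, f_{ss} = 6, f_{xs} = 3, giving D = 27 > 0 with f_{xx} > 0, so the point is a local minimum.
f(-5/9, 10/9) = 38/9.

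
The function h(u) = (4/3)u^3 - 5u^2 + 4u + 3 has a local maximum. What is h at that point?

Critical points: h'(u) = 4u^2 - 10u + 4 vanishes at u = 1/2, 2.
h''(u) = 8u - 10. h''(1/2) = -6 < 0 ⇒ local maximum; h''(2) = 6 > 0 ⇒ local minimum.
Thus h has its local maximum at u = 1/2, with value 47/12.

47/12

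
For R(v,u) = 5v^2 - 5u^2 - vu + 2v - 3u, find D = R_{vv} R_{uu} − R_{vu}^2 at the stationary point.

-101

∂R/∂v = 10v - u + 2 = 0 and ∂R/∂u = -v - 10u - 3 = 0, so (v, u) = (-23/101, -28/101).
The Hessian has R_{vv} = 10, R_{uu} = -10, R_{vu} = -1, giving D = -101 < 0, so the point is a saddle point.
D = (10)·(-10) − (-1)^2 = -101.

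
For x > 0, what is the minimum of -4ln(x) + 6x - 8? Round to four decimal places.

-2.3781

f'(x) = -4/x + 6 = 0 gives x = 2/3.
f''(x) = 4/x², which is positive for x > 0, so this is a local minimum.
f(2/3) = -4·ln(2/3) + 4 - 8 ≈ -2.3781.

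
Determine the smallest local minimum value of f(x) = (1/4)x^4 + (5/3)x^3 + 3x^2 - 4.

-4

f'(x) = x^3 + 5x^2 + 6x = 0 at x = -3, -2, 0.
Second-derivative test with f''(x) = 3x^2 + 10x + 6: f''(-3) = 3 > 0 ⇒ local minimum; f''(-2) = -2 < 0 ⇒ local maximum; f''(0) = 6 > 0 ⇒ local minimum.
So the smallest local minimum value is f(0) = -4.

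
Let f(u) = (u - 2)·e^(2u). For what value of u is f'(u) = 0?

3/2

By the product rule, f'(u) = (2u - 3)·e^(2u). Since e^(2u) > 0, the only critical point is u = 3/2.
f''(3/2) has the same sign as 2 > 0, so this is a local minimum.
f(3/2) = (-1/2)·e^(3) ≈ -10.0428.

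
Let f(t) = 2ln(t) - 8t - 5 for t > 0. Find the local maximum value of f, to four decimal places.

f'(t) = 2/t − 8 = 0 gives t = 1/4.
f''(t) = -2/t², which is negative for t > 0, so this is a local maximum.
f(1/4) = 2·ln(1/4) - 2 - 5 ≈ -9.7726.

-9.7726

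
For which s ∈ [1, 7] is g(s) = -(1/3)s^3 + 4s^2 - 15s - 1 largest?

The derivative is -s^2 + 8s - 15, which vanishes at s = 3 and s = 5.
Compare values at every candidate in [1, 7]: g(1) = -37/3, g(3) = -19, g(5) = -53/3, g(7) = -73/3.
So the maximum is g(1) = -37/3.

1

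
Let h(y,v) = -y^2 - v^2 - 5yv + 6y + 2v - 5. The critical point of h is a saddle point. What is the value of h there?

-85/21

∂h/∂y = -2y - 5v + 6 = 0 and ∂h/∂v = -5y - 2v + 2 = 0, so (y, v) = (-2/21, 26/21).
The Hessian has h_{yy} = -2, h_{vv} = -2, h_{yv} = -5, giving D = -21 < 0, so the point is a saddle point.
h(-2/21, 26/21) = -85/21.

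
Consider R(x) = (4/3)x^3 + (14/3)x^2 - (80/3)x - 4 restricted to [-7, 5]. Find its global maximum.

146

The derivative is 4x^2 + (28/3)x - 80/3, which vanishes at x = -4 and x = 5/3.
Candidates: R(-7) = -46,  R(-4) = 92,  R(5/3) = -2374/81,  R(5) = 146.
Hence the absolute maximum is 146 at x = 5.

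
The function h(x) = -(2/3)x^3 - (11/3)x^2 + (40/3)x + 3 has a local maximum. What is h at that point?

1027/81

h'(x) = -2x^2 - (22/3)x + 40/3 = 0 at x = -5, 4/3.
Since h''(x) = -4x - 22/3, we get h''(-5) = 38/3 > 0 ⇒ local minimum; h''(4/3) = -38/3 < 0 ⇒ local maximum.
Thus h has its local maximum at x = 4/3, with value 1027/81.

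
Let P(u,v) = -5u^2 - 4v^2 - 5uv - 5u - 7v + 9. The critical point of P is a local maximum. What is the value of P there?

133/11

∂P/∂u = -10u - 5v - 5 = 0 and ∂P/∂v = -5u - 8v - 7 = 0, so (u, v) = (-1/11, -9/11).
The Hessian has P_{uu} = -10, P_{vv} = -8, P_{uv} = -5, giving D = 55 > 0 with P_{uu} < 0, so the point is a local maximum.
P(-1/11, -9/11) = 133/11.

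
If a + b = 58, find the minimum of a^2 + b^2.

1682

With a + b = 58, a^2 + b^2 = a^2 + (58 − a)^2.
The derivative 2a − 2(58 − a) = 4a − 116 vanishes at a = 29; second derivative 4 > 0, a minimum.
The minimum is 2·(29)^2 = 1682.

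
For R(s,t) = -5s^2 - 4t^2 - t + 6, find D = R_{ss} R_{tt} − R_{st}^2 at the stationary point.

∂R/∂s = -10s = 0 and ∂R/∂t = -8t - 1 = 0, so (s, t) = (0, -1/8).
The Hessian has R_{ss} = -10, R_{tt} = -8, R_{st} = 0, giving D = 80 > 0 with R_{ss} < 0, so the point is a local maximum.
D = (-10)·(-8) − (0)^2 = 80.

80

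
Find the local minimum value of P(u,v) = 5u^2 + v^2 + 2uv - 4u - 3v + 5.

43/16

∂P/∂u = 10u + 2v - 4 = 0 and ∂P/∂v = 2u + 2v - 3 = 0, so (u, v) = (1/8, 11/8).
The Hessian has P_{uu} = 10, P_{vv} = 2, P_{uv} = 2, giving D = 16 > 0 with P_{uu} > 0, so the point is a local minimum.
P(1/8, 11/8) = 43/16.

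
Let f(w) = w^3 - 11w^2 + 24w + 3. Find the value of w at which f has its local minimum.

6

f'(w) = 3w^2 - 22w + 24. Setting f'(w) = 0 gives w ∈ {4/3, 6}.
Second-derivative test with f''(w) = 6w - 22: f''(4/3) = -14 < 0 ⇒ local maximum; f''(6) = 14 > 0 ⇒ local minimum.
So the local minimum value is f(6) = -33.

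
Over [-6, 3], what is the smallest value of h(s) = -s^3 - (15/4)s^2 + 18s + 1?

Differentiating, h'(s) = -3s^2 - (15/2)s + 18; which vanishes at s = -4 and s = 3/2.
Evaluating at the critical points and endpoints: h(-6) = -26, h(-4) = -67, h(3/2) = 259/16, h(3) = -23/4.
So the minimum is h(-4) = -67.

-67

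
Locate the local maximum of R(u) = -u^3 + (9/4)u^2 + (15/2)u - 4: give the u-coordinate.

5/2

R'(u) = -3u^2 + (9/2)u + 15/2. Setting R'(u) = 0 gives u ∈ {-1, 5/2}.
Since R''(u) = -6u + 9/2, we get R''(-1) = 21/2 > 0 ⇒ local minimum; R''(5/2) = -21/2 < 0 ⇒ local maximum.
So the local maximum value is R(5/2) = 211/16.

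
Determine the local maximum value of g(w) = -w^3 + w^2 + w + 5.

6

Critical points: g'(w) = -3w^2 + 2w + 1 vanishes at w = -1/3, 1.
Second-derivative test with g''(w) = -6w + 2: g''(-1/3) = 4 > 0 ⇒ local minimum; g''(1) = -4 < 0 ⇒ local maximum.
The local maximum is g(1) = 6.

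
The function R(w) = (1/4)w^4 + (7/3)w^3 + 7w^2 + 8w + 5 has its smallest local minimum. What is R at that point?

-1/3

R'(w) = w^3 + 7w^2 + 14w + 8. Setting R'(w) = 0 gives w ∈ {-4, -2, -1}.
Since R''(w) = 3w^2 + 14w + 14, we get R''(-4) = 6 > 0 ⇒ local minimum; R''(-2) = -2 < 0 ⇒ local maximum; R''(-1) = 3 > 0 ⇒ local minimum.
So the smallest local minimum value is R(-4) = -1/3.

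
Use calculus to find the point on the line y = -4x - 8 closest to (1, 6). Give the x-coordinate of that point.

-55/17

Minimize D(x)^2 = (x - 1)^2 + (-4x - 14)^2.
d/dx[D^2] = 2(x - 1) + 2·(-4)·(-4x - 14) = 0 ⇒ x = -55/17.
Then y = 84/17 and the distance is √(324/17) ≈ 4.3656.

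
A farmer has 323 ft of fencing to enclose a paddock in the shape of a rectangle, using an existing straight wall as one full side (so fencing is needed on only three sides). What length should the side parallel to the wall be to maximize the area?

Let the sides perpendicular to the wall have length x and the parallel side y, so 2x + y = 323 and the area is A = xy = x(323 − 2x).
A'(x) = 323 − 4x = 0 gives x = 323/4, and A''(x) = −4 < 0 confirms a maximum.
Then y = 323 − 2·323/4 = 323/2 and A = 104329/8.

323/2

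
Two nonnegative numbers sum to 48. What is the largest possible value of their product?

576

With x + y = 48, the product is P(x) = x(48 − x).
P'(x) = 48 − 2x = 0 gives x = 24; P'' = −2 < 0, so this is the maximum.
P = 24·24 = 576.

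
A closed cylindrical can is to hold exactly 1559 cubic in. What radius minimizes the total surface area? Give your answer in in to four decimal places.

6.2838

With radius r and height h, πr²h = 1559 so h = 1559/(πr²), and S(r) = 2πr² + 2πrh = 2πr² + 2·1559/r.
S'(r) = 4πr − 2·1559/r² = 0 ⇒ r³ = 1559/(2π), so r ≈ 6.2838 and h = 2r ≈ 12.5676.
S''(r) = 4π + 4·1559/r³ > 0, so this is the minimum; S ≈ 744.2953.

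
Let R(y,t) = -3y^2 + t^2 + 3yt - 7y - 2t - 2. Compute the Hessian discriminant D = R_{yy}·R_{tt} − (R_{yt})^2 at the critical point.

-21

∂R/∂y = -6y + 3t - 7 = 0 and ∂R/∂t = 3y + 2t - 2 = 0, so (y, t) = (-8/21, 11/7).
The Hessian has R_{yy} = -6, R_{tt} = 2, R_{yt} = 3, giving D = -21 < 0, so the point is a saddle point.
D = (-6)·(2) − (3)^2 = -21.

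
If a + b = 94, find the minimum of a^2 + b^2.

With a + b = 94, a^2 + b^2 = a^2 + (94 − a)^2.
The derivative 2a − 2(94 − a) = 4a − 188 vanishes at a = 47; second derivative 4 > 0, a minimum.
The minimum is 2·(47)^2 = 4418.

4418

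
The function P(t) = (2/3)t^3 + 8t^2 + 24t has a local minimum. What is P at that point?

-64/3

P'(t) = 2t^2 + 16t + 24 = 0 at t = -6, -2.
Second-derivative test with P''(t) = 4t + 16: P''(-6) = -8 < 0 ⇒ local maximum; P''(-2) = 8 > 0 ⇒ local minimum.
The local minimum is P(-2) = -64/3.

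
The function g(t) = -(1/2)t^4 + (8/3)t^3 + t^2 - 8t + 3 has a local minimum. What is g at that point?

g'(t) = -2t^3 + 8t^2 + 2t - 8 = 0 at t = -1, 1, 4.
g''(t) = -6t^2 + 16t + 2. g''(-1) = -20 < 0 ⇒ local maximum; g''(1) = 12 > 0 ⇒ local minimum; g''(4) = -30 < 0 ⇒ local maximum.
The local minimum is g(1) = -11/6.

-11/6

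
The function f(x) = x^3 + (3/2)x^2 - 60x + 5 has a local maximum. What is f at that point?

435/2

f'(x) = 3x^2 + 3x - 60 = 0 at x = -5, 4.
Second-derivative test with f''(x) = 6x + 3: f''(-5) = -27 < 0 ⇒ local maximum; f''(4) = 27 > 0 ⇒ local minimum.
The local maximum is f(-5) = 435/2.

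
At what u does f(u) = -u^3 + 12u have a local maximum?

f'(u) = -3u^2 + 12. Setting f'(u) = 0 gives u ∈ {-2, 2}.
Second-derivative test with f''(u) = -6u: f''(-2) = 12 > 0 ⇒ local minimum; f''(2) = -12 < 0 ⇒ local maximum.
The local maximum is f(2) = 16.

2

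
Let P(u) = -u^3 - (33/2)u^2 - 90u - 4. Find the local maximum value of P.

317/2

P'(u) = -3u^2 - 33u - 90. Setting P'(u) = 0 gives u ∈ {-6, -5}.
P''(u) = -6u - 33. P''(-6) = 3 > 0 ⇒ local minimum; P''(-5) = -3 < 0 ⇒ local maximum.
The local maximum is P(-5) = 317/2.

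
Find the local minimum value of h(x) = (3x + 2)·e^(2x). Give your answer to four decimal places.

-0.1455

Differentiating with the product rule gives h'(x) = (6x + 7)·e^(2x). Since e^(2x) > 0, the only critical point is x = -7/6.
h''(-7/6) has the same sign as 6 > 0, so this is a local minimum.
h(-7/6) = (-3/2)·e^(-7/3) ≈ -0.1455.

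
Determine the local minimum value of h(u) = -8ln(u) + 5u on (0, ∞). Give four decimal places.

4.2400

h'(u) = -8/u + 5 = 0 gives u = 8/5.
h''(u) = 8/u², which is positive for u > 0, so this is a local minimum.
h(8/5) = -8·ln(8/5) + 8 ≈ 4.2400.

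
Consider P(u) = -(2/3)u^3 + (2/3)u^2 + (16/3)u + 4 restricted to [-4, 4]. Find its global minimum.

-20/3

P'(u) = -2u^2 + (4/3)u + 16/3, which vanishes at u = -4/3 and u = 2.
Compare values at every candidate in [-4, 4]: P(-4) = 36,  P(-4/3) = -28/81,  P(2) = 12,  P(4) = -20/3.
The minimum over the interval is -20/3, attained at u = 4.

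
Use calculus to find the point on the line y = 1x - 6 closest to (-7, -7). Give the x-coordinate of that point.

-4

Minimize D(x)^2 = (x + 7)^2 + (x + 1)^2.
d/dx[D^2] = 2(x + 7) + 2·1·(x + 1) = 0 ⇒ x = -4.
Then y = -10 and the distance is √(18) ≈ 4.2426.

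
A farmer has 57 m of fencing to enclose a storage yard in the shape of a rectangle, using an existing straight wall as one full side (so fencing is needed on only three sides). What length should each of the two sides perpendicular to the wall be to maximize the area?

57/4

Let the sides perpendicular to the wall have length x and the parallel side y, so 2x + y = 57 and the area is A = xy = x(57 − 2x).
A'(x) = 57 − 4x = 0 gives x = 57/4, and A''(x) = −4 < 0 confirms a maximum.
Then y = 57 − 2·57/4 = 57/2 and A = 3249/8.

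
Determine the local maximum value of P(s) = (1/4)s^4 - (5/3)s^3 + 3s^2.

P'(s) = s^3 - 5s^2 + 6s = 0 at s = 0, 2, 3.
Since P''(s) = 3s^2 - 10s + 6, we get P''(0) = 6 > 0 ⇒ local minimum; P''(2) = -2 < 0 ⇒ local maximum; P''(3) = 3 > 0 ⇒ local minimum.
Thus P has its local maximum at s = 2, with value 8/3.

8/3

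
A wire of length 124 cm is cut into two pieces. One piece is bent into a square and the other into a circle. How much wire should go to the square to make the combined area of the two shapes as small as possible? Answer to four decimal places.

Let x be the length used for the square. Square side x/4; circle radius (124−x)/(2π).
A(x) = (x/4)² + π·((124−x)/(2π))² = x²/16 + (124−x)²/(4π) for 0 ≤ x ≤ 124. A'(x) = x/8 − (124−x)/(2π) = 0 gives x = 4·124/(π+4) ≈ 69.4523.
A'' = 1/8 + 1/(2π) > 0, so this gives the minimum combined area; x ≈ 69.4523 cm to the square.

69.4523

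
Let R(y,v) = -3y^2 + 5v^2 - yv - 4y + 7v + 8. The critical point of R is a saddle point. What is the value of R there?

393/61

∂R/∂y = -6y - v - 4 = 0 and ∂R/∂v = -y + 10v + 7 = 0, so (y, v) = (-33/61, -46/61).
The Hessian has R_{yy} = -6, R_{vv} = 10, R_{yv} = -1, giving D = -61 < 0, so the point is a saddle point.
R(-33/61, -46/61) = 393/61.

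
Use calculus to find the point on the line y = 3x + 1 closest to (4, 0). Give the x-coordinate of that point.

Minimize D(x)^2 = (x - 4)^2 + (3x + 1)^2.
d/dx[D^2] = 2(x - 4) + 2·3·(3x + 1) = 0 ⇒ x = 1/10.
Then y = 13/10 and the distance is √(169/10) ≈ 4.1110.

1/10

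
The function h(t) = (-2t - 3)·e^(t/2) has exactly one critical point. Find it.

-7/2

By the product rule, h'(t) = (-t - 7/2)·e^(t/2). Since e^(t/2) > 0, the only critical point is t = -7/2.
h''(-7/2) has the same sign as -1 < 0, so this is a local maximum.
h(-7/2) = (4)·e^(-7/4) ≈ 0.6951.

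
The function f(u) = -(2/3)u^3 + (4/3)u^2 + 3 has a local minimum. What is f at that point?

3

f'(u) = -2u^2 + (8/3)u. Setting f'(u) = 0 gives u ∈ {0, 4/3}.
f''(u) = -4u + 8/3. f''(0) = 8/3 > 0 ⇒ local minimum; f''(4/3) = -8/3 < 0 ⇒ local maximum.
The local minimum is f(0) = 3.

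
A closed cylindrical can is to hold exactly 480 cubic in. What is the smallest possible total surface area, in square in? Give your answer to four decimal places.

339.3715

With radius r and height h, πr²h = 480 so h = 480/(πr²), and S(r) = 2πr² + 2πrh = 2πr² + 2·480/r.
S'(r) = 4πr − 2·480/r² = 0 ⇒ r³ = 480/(2π), so r ≈ 4.2431 and h = 2r ≈ 8.4863.
S''(r) = 4π + 4·480/r³ > 0, so this is the minimum; S ≈ 339.3715.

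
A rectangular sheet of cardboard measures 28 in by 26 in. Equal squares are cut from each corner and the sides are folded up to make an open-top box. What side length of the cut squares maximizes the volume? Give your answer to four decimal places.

4.4908

With cut size x, the volume is V(x) = x(28 − 2x)(26 − 2x) for 0 < x < 13.
V'(x) = 12x^2 − 216x + 728. Setting V'(x) = 0 gives x ≈ 4.4908 (the root in (0, 13)).
V''(x) = 24x − 216 is negative there, so this is the maximum; V ≈ 1453.5046.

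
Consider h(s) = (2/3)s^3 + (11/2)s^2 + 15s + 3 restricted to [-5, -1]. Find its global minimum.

The derivative is 2s^2 + 11s + 15, which vanishes at s = -3 and s = -5/2.
Evaluating at the critical points and endpoints: h(-5) = -107/6, h(-3) = -21/2, h(-5/2) = -253/24, h(-1) = -43/6.
So the minimum is h(-5) = -107/6.

-107/6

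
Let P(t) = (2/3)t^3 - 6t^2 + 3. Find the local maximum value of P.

3

P'(t) = 2t^2 - 12t = 0 at t = 0, 6.
P''(t) = 4t - 12. P''(0) = -12 < 0 ⇒ local maximum; P''(6) = 12 > 0 ⇒ local minimum.
Thus P has its local maximum at t = 0, with value 3.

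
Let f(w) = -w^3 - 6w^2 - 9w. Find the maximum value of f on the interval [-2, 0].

Differentiating, f'(w) = -3w^2 - 12w - 9; whose only zero in [-2, 0] is w = -1.
Evaluating at the critical points and endpoints: f(-2) = 2, f(-1) = 4, f(0) = 0.
So the maximum is f(-1) = 4.

4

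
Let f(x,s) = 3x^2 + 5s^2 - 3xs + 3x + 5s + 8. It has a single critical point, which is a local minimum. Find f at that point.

∂f/∂x = 6x - 3s + 3 = 0 and ∂f/∂s = -3x + 10s + 5 = 0, so (x, s) = (-15/17, -13/17).
The Hessian has f_{xx} = 6, f_{ss} = 10, f_{xs} = -3, giving D = 51 > 0 with f_{xx} > 0, so the point is a local minimum.
f(-15/17, -13/17) = 81/17.

81/17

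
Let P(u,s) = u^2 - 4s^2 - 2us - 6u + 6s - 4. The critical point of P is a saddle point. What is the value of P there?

-13

∂P/∂u = 2u - 2s - 6 = 0 and ∂P/∂s = -2u - 8s + 6 = 0, so (u, s) = (3, 0).
The Hessian has P_{uu} = 2, P_{ss} = -8, P_{us} = -2, giving D = -20 < 0, so the point is a saddle point.
P(3, 0) = -13.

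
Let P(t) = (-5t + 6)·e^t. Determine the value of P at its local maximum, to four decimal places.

Differentiating with the product rule gives P'(t) = (-5t + 1)·e^t. Since e^t > 0, the only critical point is t = 1/5.
P''(1/5) has the same sign as -5 < 0, so this is a local maximum.
P(1/5) = (5)·e^(1/5) ≈ 6.1070.

6.1070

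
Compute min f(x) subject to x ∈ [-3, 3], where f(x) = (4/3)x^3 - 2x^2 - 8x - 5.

-35

Differentiating, f'(x) = 4x^2 - 4x - 8; which vanishes at x = -1 and x = 2.
Compare values at every candidate in [-3, 3]: f(-3) = -35,  f(-1) = -1/3,  f(2) = -55/3,  f(3) = -11.
So the minimum is f(-3) = -35.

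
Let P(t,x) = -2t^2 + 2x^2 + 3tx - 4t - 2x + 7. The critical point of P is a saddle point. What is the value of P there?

∂P/∂t = -4t + 3x - 4 = 0 and ∂P/∂x = 3t + 4x - 2 = 0, so (t, x) = (-2/5, 4/5).
The Hessian has P_{tt} = -4, P_{xx} = 4, P_{tx} = 3, giving D = -25 < 0, so the point is a saddle point.
P(-2/5, 4/5) = 7.

7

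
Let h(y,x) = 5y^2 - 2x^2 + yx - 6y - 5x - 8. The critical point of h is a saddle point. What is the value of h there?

-305/41

∂h/∂y = 10y + x - 6 = 0 and ∂h/∂x = y - 4x - 5 = 0, so (y, x) = (29/41, -44/41).
The Hessian has h_{yy} = 10, h_{xx} = -4, h_{yx} = 1, giving D = -41 < 0, so the point is a saddle point.
h(29/41, -44/41) = -305/41.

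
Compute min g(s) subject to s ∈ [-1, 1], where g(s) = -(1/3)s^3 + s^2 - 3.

The derivative is -s^2 + 2s, whose only zero in [-1, 1] is s = 0.
Compare values at every candidate in [-1, 1]: g(-1) = -5/3, g(0) = -3, g(1) = -7/3.
The minimum over the interval is -3, attained at s = 0.

-3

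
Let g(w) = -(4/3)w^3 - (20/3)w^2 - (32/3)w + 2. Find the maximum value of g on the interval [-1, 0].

g'(w) = -4w^2 - (40/3)w - 32/3, which has no zeros in [-1, 0].
Candidates: g(-1) = 22/3; g(0) = 2.
Hence the absolute maximum is 22/3 at w = -1.

22/3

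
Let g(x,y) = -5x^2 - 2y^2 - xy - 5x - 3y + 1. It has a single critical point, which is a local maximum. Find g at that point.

119/39

∂g/∂x = -10x - y - 5 = 0 and ∂g/∂y = -x - 4y - 3 = 0, so (x, y) = (-17/39, -25/39).
The Hessian has g_{xx} = -10, g_{yy} = -4, g_{xy} = -1, giving D = 39 > 0 with g_{xx} < 0, so the point is a local maximum.
g(-17/39, -25/39) = 119/39.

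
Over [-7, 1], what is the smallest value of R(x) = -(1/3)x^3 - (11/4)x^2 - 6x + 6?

-37/12

Differentiating, R'(x) = -x^2 - (11/2)x - 6; which vanishes at x = -4 and x = -3/2.
Candidates: R(-7) = 331/12, R(-4) = 22/3, R(-3/2) = 159/16, R(1) = -37/12.
Hence the absolute minimum is -37/12 at x = 1.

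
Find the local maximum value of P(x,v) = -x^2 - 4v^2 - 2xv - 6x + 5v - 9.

121/12

∂P/∂x = -2x - 2v - 6 = 0 and ∂P/∂v = -2x - 8v + 5 = 0, so (x, v) = (-29/6, 11/6).
The Hessian has P_{xx} = -2, P_{vv} = -8, P_{xv} = -2, giving D = 12 > 0 with P_{xx} < 0, so the point is a local maximum.
P(-29/6, 11/6) = 121/12.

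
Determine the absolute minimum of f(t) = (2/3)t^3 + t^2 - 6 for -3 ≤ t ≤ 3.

-15

The derivative is 2t^2 + 2t, which vanishes at t = -1 and t = 0.
Candidates: f(-3) = -15; f(-1) = -17/3; f(0) = -6; f(3) = 21.
The minimum over the interval is -15, attained at t = -3.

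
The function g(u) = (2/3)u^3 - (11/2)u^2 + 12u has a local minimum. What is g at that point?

g'(u) = 2u^2 - 11u + 12. Setting g'(u) = 0 gives u ∈ {3/2, 4}.
Since g''(u) = 4u - 11, we get g''(3/2) = -5 < 0 ⇒ local maximum; g''(4) = 5 > 0 ⇒ local minimum.
Thus g has its local minimum at u = 4, with value 8/3.

8/3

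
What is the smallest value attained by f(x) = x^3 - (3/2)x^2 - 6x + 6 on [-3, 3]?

Differentiating, f'(x) = 3x^2 - 3x - 6; which vanishes at x = -1 and x = 2.
Compare values at every candidate in [-3, 3]: f(-3) = -33/2, f(-1) = 19/2, f(2) = -4, f(3) = 3/2.
Hence the absolute minimum is -33/2 at x = -3.

-33/2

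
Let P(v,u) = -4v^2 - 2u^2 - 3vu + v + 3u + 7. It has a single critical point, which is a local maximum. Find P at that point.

∂P/∂v = -8v - 3u + 1 = 0 and ∂P/∂u = -3v - 4u + 3 = 0, so (v, u) = (-5/23, 21/23).
The Hessian has P_{vv} = -8, P_{uu} = -4, P_{vu} = -3, giving D = 23 > 0 with P_{vv} < 0, so the point is a local maximum.
P(-5/23, 21/23) = 190/23.

190/23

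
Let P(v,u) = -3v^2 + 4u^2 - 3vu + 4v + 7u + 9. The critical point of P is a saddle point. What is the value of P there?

∂P/∂v = -6v - 3u + 4 = 0 and ∂P/∂u = -3v + 8u + 7 = 0, so (v, u) = (53/57, -10/19).
The Hessian has P_{vv} = -6, P_{uu} = 8, P_{vu} = -3, giving D = -57 < 0, so the point is a saddle point.
P(53/57, -10/19) = 514/57.

514/57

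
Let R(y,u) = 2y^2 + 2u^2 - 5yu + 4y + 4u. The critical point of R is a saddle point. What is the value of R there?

16

∂R/∂y = 4y - 5u + 4 = 0 and ∂R/∂u = -5y + 4u + 4 = 0, so (y, u) = (4, 4).
The Hessian has R_{yy} = 4, R_{uu} = 4, R_{yu} = -5, giving D = -9 < 0, so the point is a saddle point.
R(4, 4) = 16.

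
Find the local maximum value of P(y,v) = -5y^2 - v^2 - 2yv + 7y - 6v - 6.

217/16

∂P/∂y = -10y - 2v + 7 = 0 and ∂P/∂v = -2y - 2v - 6 = 0, so (y, v) = (13/8, -37/8).
The Hessian has P_{yy} = -10, P_{vv} = -2, P_{yv} = -2, giving D = 16 > 0 with P_{yy} < 0, so the point is a local maximum.
P(13/8, -37/8) = 217/16.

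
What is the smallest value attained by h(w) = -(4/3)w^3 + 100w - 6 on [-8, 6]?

-1018/3

The derivative is -4w^2 + 100, which vanishes at w = -5 and w = 5.
Evaluating at the critical points and endpoints: h(-8) = -370/3; h(-5) = -1018/3; h(5) = 982/3; h(6) = 306.
So the minimum is h(-5) = -1018/3.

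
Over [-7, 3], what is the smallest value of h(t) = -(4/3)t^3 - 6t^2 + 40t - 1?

The derivative is -4t^2 - 12t + 40, which vanishes at t = -5 and t = 2.
Compare values at every candidate in [-7, 3]: h(-7) = -353/3,  h(-5) = -553/3,  h(2) = 133/3,  h(3) = 29.
So the minimum is h(-5) = -553/3.

-553/3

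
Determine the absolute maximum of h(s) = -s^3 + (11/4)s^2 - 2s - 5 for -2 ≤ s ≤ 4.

18

h'(s) = -3s^2 + (11/2)s - 2, which vanishes at s = 1/2 and s = 4/3.
Compare values at every candidate in [-2, 4]: h(-2) = 18, h(1/2) = -87/16, h(4/3) = -139/27, h(4) = -33.
The maximum over the interval is 18, attained at s = -2.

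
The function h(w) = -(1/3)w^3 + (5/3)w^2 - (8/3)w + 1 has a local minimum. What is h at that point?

h'(w) = -w^2 + (10/3)w - 8/3. Setting h'(w) = 0 gives w ∈ {4/3, 2}.
h''(w) = -2w + 10/3. h''(4/3) = 2/3 > 0 ⇒ local minimum; h''(2) = -2/3 < 0 ⇒ local maximum.
So the local minimum value is h(4/3) = -31/81.

-31/81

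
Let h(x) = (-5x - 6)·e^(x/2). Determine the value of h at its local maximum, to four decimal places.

2.0190

h'(x) = (-5)·e^(x/2) + (-5x - 6)·(1/2)·e^(x/2) = (-(5/2)x - 8)·e^(x/2). Since e^(x/2) > 0, the only critical point is x = -16/5.
h''(-16/5) has the same sign as -5/2 < 0, so this is a local maximum.
h(-16/5) = (10)·e^(-8/5) ≈ 2.0190.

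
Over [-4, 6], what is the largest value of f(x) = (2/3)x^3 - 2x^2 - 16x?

f'(x) = 2x^2 - 4x - 16, which vanishes at x = -2 and x = 4.
Candidates: f(-4) = -32/3,  f(-2) = 56/3,  f(4) = -160/3,  f(6) = -24.
Hence the absolute maximum is 56/3 at x = -2.

56/3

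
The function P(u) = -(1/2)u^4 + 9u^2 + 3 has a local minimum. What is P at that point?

P'(u) = -2u^3 + 18u. Setting P'(u) = 0 gives u ∈ {-3, 0, 3}.
Second-derivative test with P''(u) = -6u^2 + 18: P''(-3) = -36 < 0 ⇒ local maximum; P''(0) = 18 > 0 ⇒ local minimum; P''(3) = -36 < 0 ⇒ local maximum.
So the local minimum value is P(0) = 3.

3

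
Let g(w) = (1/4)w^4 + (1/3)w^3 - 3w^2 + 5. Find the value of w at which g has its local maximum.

Critical points: g'(w) = w^3 + w^2 - 6w vanishes at w = -3, 0, 2.
g''(w) = 3w^2 + 2w - 6. g''(-3) = 15 > 0 ⇒ local minimum; g''(0) = -6 < 0 ⇒ local maximum; g''(2) = 10 > 0 ⇒ local minimum.
The local maximum is g(0) = 5.

0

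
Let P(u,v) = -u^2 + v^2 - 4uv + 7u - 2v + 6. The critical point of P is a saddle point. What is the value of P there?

∂P/∂u = -2u - 4v + 7 = 0 and ∂P/∂v = -4u + 2v - 2 = 0, so (u, v) = (3/10, 8/5).
The Hessian has P_{uu} = -2, P_{vv} = 2, P_{uv} = -4, giving D = -20 < 0, so the point is a saddle point.
P(3/10, 8/5) = 109/20.

109/20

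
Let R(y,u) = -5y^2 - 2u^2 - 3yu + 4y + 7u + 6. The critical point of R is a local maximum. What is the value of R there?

379/31

∂R/∂y = -10y - 3u + 4 = 0 and ∂R/∂u = -3y - 4u + 7 = 0, so (y, u) = (-5/31, 58/31).
The Hessian has R_{yy} = -10, R_{uu} = -4, R_{yu} = -3, giving D = 31 > 0 with R_{yy} < 0, so the point is a local maximum.
R(-5/31, 58/31) = 379/31.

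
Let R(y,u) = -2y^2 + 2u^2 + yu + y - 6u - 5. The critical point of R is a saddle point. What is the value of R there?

∂R/∂y = -4y + u + 1 = 0 and ∂R/∂u = y + 4u - 6 = 0, so (y, u) = (10/17, 23/17).
The Hessian has R_{yy} = -4, R_{uu} = 4, R_{yu} = 1, giving D = -17 < 0, so the point is a saddle point.
R(10/17, 23/17) = -149/17.

-149/17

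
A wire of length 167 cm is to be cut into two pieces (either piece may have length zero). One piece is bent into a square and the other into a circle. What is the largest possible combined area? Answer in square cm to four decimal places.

Let x be the length used for the square. Square side x/4; circle radius (167−x)/(2π).
A(x) = (x/4)² + π·((167−x)/(2π))² = x²/16 + (167−x)²/(4π) for 0 ≤ x ≤ 167. A'(x) = x/8 − (167−x)/(2π) = 0 gives x = 4·167/(π+4) ≈ 93.5366.
A'' > 0, so the interior critical point is a minimum; the maximum is at an endpoint. A(0) = 2219.3361 and A(167) = 1743.0625, so the largest area is 2219.3361.

2219.3361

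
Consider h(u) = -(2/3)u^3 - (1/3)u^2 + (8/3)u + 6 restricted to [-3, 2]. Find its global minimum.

The derivative is -2u^2 - (2/3)u + 8/3, which vanishes at u = -4/3 and u = 1.
Candidates: h(-3) = 13,  h(-4/3) = 278/81,  h(1) = 23/3,  h(2) = 14/3.
Hence the absolute minimum is 278/81 at u = -4/3.

278/81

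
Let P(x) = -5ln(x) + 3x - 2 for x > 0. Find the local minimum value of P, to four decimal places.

P'(x) = -5/x + 3 = 0 gives x = 5/3.
P''(x) = 5/x², which is positive for x > 0, so this is a local minimum.
P(5/3) = -5·ln(5/3) + 5 - 2 ≈ 0.4459.

0.4459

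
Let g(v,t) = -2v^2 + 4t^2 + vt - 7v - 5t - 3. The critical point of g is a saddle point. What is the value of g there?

4/11

∂g/∂v = -4v + t - 7 = 0 and ∂g/∂t = v + 8t - 5 = 0, so (v, t) = (-17/11, 9/11).
The Hessian has g_{vv} = -4, g_{tt} = 8, g_{vt} = 1, giving D = -33 < 0, so the point is a saddle point.
g(-17/11, 9/11) = 4/11.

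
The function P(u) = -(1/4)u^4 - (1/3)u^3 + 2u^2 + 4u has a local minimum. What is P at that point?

-23/12

P'(u) = -u^3 - u^2 + 4u + 4. Setting P'(u) = 0 gives u ∈ {-2, -1, 2}.
Since P''(u) = -3u^2 - 2u + 4, we get P''(-2) = -4 < 0 ⇒ local maximum; P''(-1) = 3 > 0 ⇒ local minimum; P''(2) = -12 < 0 ⇒ local maximum.
So the local minimum value is P(-1) = -23/12.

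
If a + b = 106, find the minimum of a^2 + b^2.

With a + b = 106, a^2 + b^2 = a^2 + (106 − a)^2.
The derivative 2a − 2(106 − a) = 4a − 212 vanishes at a = 53; second derivative 4 > 0, a minimum.
The minimum is 2·(53)^2 = 5618.

5618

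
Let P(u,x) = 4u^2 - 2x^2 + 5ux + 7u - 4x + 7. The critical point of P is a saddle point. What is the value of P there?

∂P/∂u = 8u + 5x + 7 = 0 and ∂P/∂x = 5u - 4x - 4 = 0, so (u, x) = (-8/57, -67/57).
The Hessian has P_{uu} = 8, P_{xx} = -4, P_{ux} = 5, giving D = -57 < 0, so the point is a saddle point.
P(-8/57, -67/57) = 505/57.

505/57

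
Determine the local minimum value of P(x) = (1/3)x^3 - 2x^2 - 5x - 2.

P'(x) = x^2 - 4x - 5 = 0 at x = -1, 5.
Second-derivative test with P''(x) = 2x - 4: P''(-1) = -6 < 0 ⇒ local maximum; P''(5) = 6 > 0 ⇒ local minimum.
So the local minimum value is P(5) = -106/3.

-106/3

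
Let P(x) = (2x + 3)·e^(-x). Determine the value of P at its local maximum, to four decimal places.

3.2974

Differentiating with the product rule gives P'(x) = (-2x - 1)·e^(-x). Since e^(-x) > 0, the only critical point is x = -1/2.
P''(-1/2) has the same sign as -2 < 0, so this is a local maximum.
P(-1/2) = (2)·e^(1/2) ≈ 3.2974.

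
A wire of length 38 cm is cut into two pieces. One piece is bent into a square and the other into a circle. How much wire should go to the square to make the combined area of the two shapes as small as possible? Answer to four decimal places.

Let x be the length used for the square. Square side x/4; circle radius (38−x)/(2π).
A(x) = (x/4)² + π·((38−x)/(2π))² = x²/16 + (38−x)²/(4π) for 0 ≤ x ≤ 38. A'(x) = x/8 − (38−x)/(2π) = 0 gives x = 4·38/(π+4) ≈ 21.2838.
A'' = 1/8 + 1/(2π) > 0, so this gives the minimum combined area; x ≈ 21.2838 cm to the square.

21.2838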